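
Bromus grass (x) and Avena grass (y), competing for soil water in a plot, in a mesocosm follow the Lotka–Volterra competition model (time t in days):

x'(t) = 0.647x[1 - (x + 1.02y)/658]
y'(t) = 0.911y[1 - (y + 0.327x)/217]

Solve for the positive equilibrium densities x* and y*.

x* ≈ 655, y* ≈ 2.75

Setting both brackets to zero gives the nullclines x + 1.02y = 658 and 0.327x + y = 217.
Substituting y = 217 - 0.327x into the first: x(1 - 1.02·0.327) = 658 - 1.02·217.
So x* = 437/0.666 = 655, and then y* = 217 - 0.327·655 = 2.75.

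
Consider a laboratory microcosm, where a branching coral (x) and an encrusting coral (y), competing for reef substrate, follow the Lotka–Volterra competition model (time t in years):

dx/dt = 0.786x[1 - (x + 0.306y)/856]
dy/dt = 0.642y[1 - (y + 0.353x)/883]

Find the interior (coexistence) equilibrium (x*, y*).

Setting both brackets to zero gives the nullclines x + 0.306y = 856 and 0.353x + y = 883.
Substituting y = 883 - 0.353x into the first: x(1 - 0.306·0.353) = 856 - 0.306·883.
So x* = 586/0.892 = 657, and then y* = 883 - 0.353·657 = 651.

x* ≈ 657, y* ≈ 651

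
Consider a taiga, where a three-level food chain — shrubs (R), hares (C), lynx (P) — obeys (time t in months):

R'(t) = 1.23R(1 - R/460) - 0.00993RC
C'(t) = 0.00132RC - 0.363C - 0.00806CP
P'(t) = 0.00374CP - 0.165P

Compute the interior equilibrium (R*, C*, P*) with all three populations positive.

R* ≈ 296, C* ≈ 44.1, P* ≈ 3.47

From dP/dt = 0: 0.00374C* = 0.165, so C* = 44.1.
From dR/dt = 0: 1.23(1 - R*/460) = 0.00993·44.1, giving R* = 460·(1 - 0.356) = 296.
From dC/dt = 0: 0.00132·296 - 0.363 = 0.00806P*, so P* = 0.0279/0.00806 = 3.47.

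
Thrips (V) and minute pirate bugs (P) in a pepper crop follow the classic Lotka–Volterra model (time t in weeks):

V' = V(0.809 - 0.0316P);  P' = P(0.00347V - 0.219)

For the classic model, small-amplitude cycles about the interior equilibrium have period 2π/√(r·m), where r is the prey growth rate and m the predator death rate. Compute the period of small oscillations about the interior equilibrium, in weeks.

T ≈ 14.9 weeks

Here r = 0.809 and m = 0.219, so r·m = 0.177.
ω = √0.177 = 0.421 per week, hence T = 2π/ω ≈ 14.9 weeks.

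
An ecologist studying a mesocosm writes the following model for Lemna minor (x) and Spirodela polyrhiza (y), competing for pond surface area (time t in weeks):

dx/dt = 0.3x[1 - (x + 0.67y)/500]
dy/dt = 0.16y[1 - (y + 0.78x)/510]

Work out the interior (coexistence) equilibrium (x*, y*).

x* ≈ 332, y* ≈ 251

Setting both brackets to zero gives the nullclines x + 0.67y = 500 and 0.78x + y = 510.
Substituting y = 510 - 0.78x into the first: x(1 - 0.67·0.78) = 500 - 0.67·510.
So x* = 158/0.477 = 332, and then y* = 510 - 0.78·332 = 251.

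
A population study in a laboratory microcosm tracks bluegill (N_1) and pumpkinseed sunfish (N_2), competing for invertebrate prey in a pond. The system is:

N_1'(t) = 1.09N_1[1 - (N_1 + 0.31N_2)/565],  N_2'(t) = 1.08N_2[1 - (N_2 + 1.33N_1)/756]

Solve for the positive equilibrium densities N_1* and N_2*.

N_1* ≈ 563, N_2* ≈ 7.74

Setting both brackets to zero gives the nullclines N_1 + 0.31N_2 = 565 and 1.33N_1 + N_2 = 756.
Substituting N_2 = 756 - 1.33N_1 into the first: N_1(1 - 0.31·1.33) = 565 - 0.31·756.
So N_1* = 331/0.588 = 563, and then N_2* = 756 - 1.33·563 = 7.74.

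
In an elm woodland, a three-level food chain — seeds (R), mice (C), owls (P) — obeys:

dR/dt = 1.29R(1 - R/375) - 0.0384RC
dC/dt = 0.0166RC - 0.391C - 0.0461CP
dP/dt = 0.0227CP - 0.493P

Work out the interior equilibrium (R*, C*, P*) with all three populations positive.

R* ≈ 133, C* ≈ 21.7, P* ≈ 39.3

From dP/dt = 0: 0.0227C* = 0.493, so C* = 21.7.
From dR/dt = 0: 1.29(1 - R*/375) = 0.0384·21.7, giving R* = 375·(1 - 0.646) = 133.
From dC/dt = 0: 0.0166·133 - 0.391 = 0.0461P*, so P* = 1.81/0.0461 = 39.3.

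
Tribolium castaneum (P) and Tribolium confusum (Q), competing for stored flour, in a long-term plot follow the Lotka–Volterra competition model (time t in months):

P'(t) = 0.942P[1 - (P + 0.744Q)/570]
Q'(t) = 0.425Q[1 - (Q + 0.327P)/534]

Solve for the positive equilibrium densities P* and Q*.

Setting both brackets to zero gives the nullclines P + 0.744Q = 570 and 0.327P + Q = 534.
Substituting Q = 534 - 0.327P into the first: P(1 - 0.744·0.327) = 570 - 0.744·534.
So P* = 173/0.757 = 228, and then Q* = 534 - 0.327·228 = 459.

P* ≈ 228, Q* ≈ 459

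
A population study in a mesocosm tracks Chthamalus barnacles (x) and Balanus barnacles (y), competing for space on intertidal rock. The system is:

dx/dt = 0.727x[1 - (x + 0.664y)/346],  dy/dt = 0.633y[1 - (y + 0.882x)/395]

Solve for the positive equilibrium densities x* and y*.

x* ≈ 202, y* ≈ 217

Setting both brackets to zero gives the nullclines x + 0.664y = 346 and 0.882x + y = 395.
Substituting y = 395 - 0.882x into the first: x(1 - 0.664·0.882) = 346 - 0.664·395.
So x* = 83.7/0.414 = 202, and then y* = 395 - 0.882·202 = 217.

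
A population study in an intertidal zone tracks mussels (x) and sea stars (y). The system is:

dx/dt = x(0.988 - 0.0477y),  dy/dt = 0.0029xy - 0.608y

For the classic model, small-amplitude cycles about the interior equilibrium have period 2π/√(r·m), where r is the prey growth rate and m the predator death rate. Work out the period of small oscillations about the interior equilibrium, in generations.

Here r = 0.988 and m = 0.608, so r·m = 0.601.
ω = √0.601 = 0.775 per generation, hence T = 2π/ω ≈ 8.11 generations.

T ≈ 8.11 generations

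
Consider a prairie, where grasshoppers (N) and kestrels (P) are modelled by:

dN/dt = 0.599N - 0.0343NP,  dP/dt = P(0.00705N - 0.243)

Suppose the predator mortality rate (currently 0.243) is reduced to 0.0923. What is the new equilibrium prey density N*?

N* ≈ 13.1

At the interior fixed point, setting dP/dt = 0 with P > 0 fixes N* = (predator death rate)/(NP coefficient) — independent of the other coefficients.
With the change, N* = 0.0923/0.00705 = 13.1; it falls from 34.5.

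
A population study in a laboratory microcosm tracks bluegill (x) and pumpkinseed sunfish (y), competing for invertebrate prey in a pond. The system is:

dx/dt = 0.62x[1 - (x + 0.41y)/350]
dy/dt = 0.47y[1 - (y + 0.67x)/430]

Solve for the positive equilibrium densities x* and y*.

x* ≈ 239, y* ≈ 270

Setting both brackets to zero gives the nullclines x + 0.41y = 350 and 0.67x + y = 430.
Substituting y = 430 - 0.67x into the first: x(1 - 0.41·0.67) = 350 - 0.41·430.
So x* = 174/0.725 = 239, and then y* = 430 - 0.67·239 = 270.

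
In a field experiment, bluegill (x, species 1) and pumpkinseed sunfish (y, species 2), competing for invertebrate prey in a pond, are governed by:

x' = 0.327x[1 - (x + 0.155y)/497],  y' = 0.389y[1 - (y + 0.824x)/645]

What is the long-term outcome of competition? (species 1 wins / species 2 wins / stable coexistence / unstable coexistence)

stable coexistence

Compare the nullcline intercepts: K1/α12 = 497/0.155 = 3210 > K2 = 645; K2/α21 = 645/0.824 = 783 > K1 = 497.
Since both inequalities hold, each species can invade when rare, so the interior equilibrium is stable.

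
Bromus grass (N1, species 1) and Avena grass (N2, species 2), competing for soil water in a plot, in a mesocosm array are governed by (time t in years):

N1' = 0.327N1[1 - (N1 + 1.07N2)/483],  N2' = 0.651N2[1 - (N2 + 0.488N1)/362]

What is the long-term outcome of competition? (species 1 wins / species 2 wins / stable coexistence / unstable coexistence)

stable coexistence

Compare the nullcline intercepts: K1/α12 = 483/1.07 = 451 > K2 = 362; K2/α21 = 362/0.488 = 742 > K1 = 483.
Since both inequalities hold, each species can invade when rare, so the interior equilibrium is stable.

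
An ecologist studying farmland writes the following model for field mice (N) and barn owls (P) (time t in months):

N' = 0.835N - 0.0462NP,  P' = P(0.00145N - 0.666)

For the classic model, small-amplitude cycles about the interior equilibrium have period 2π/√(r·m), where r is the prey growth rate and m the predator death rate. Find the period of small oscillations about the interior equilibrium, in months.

Here r = 0.835 and m = 0.666, so r·m = 0.556.
ω = √0.556 = 0.746 per month, hence T = 2π/ω ≈ 8.43 months.

T ≈ 8.43 months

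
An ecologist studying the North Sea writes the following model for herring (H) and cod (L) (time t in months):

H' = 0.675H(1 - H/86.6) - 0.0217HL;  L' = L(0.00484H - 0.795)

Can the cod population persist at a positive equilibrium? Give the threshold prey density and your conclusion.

Threshold H = 164; K < 164, so no, the predator goes extinct.

The predator equation gives dL/dt > 0 only when H > 0.795/0.00484 = 164.
Without the predator, H → K = 86.6. Since 86.6 < 164, the predator cannot invade.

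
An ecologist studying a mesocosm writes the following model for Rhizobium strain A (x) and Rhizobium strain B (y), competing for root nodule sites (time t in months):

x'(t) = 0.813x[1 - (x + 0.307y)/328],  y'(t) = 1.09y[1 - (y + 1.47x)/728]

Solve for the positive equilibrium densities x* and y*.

x* ≈ 190, y* ≈ 448

Setting both brackets to zero gives the nullclines x + 0.307y = 328 and 1.47x + y = 728.
Substituting y = 728 - 1.47x into the first: x(1 - 0.307·1.47) = 328 - 0.307·728.
So x* = 105/0.549 = 190, and then y* = 728 - 1.47·190 = 448.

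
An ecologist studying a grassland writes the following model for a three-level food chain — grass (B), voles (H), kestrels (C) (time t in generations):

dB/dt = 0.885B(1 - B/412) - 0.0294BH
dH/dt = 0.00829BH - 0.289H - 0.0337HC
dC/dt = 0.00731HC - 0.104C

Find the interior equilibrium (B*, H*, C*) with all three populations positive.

B* ≈ 217, H* ≈ 14.2, C* ≈ 44.9

From dC/dt = 0: 0.00731H* = 0.104, so H* = 14.2.
From dB/dt = 0: 0.885(1 - B*/412) = 0.0294·14.2, giving B* = 412·(1 - 0.473) = 217.
From dH/dt = 0: 0.00829·217 - 0.289 = 0.0337C*, so C* = 1.51/0.0337 = 44.9.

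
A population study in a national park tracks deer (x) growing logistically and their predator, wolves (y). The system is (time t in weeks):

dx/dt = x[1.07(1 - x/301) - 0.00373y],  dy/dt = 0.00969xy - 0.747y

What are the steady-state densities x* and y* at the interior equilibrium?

From dy/dt = 0 with y > 0: 0.00969x* = 0.747, so x* = 77.1.
Substitute into dx/dt = 0: 1.07(1 - 77.1/301) = 0.00373y*.
The bracket is 0.744, giving y* = 0.796/0.00373 = 213.

x* ≈ 77.1, y* ≈ 213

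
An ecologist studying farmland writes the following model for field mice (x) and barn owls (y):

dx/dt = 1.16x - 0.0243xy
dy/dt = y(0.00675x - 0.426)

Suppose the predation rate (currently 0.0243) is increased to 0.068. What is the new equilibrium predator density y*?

y* ≈ 17.1

At the interior fixed point, setting dx/dt = 0 with x > 0 fixes y* = (prey growth rate)/(xy coefficient) — independent of the other coefficients.
With the change, y* = 1.16/0.068 = 17.1; it falls from 47.7.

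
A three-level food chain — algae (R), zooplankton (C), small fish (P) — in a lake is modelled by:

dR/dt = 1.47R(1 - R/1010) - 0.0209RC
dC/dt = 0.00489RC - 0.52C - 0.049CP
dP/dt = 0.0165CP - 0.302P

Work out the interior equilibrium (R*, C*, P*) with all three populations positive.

From dP/dt = 0: 0.0165C* = 0.302, so C* = 18.3.
From dR/dt = 0: 1.47(1 - R*/1010) = 0.0209·18.3, giving R* = 1010·(1 - 0.26) = 747.
From dC/dt = 0: 0.00489·747 - 0.52 = 0.049P*, so P* = 3.13/0.049 = 64.

R* ≈ 747, C* ≈ 18.3, P* ≈ 64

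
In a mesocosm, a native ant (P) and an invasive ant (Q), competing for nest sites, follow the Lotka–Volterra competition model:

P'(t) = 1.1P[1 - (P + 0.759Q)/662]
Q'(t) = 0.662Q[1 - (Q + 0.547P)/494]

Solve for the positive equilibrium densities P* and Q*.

Setting both brackets to zero gives the nullclines P + 0.759Q = 662 and 0.547P + Q = 494.
Substituting Q = 494 - 0.547P into the first: P(1 - 0.759·0.547) = 662 - 0.759·494.
So P* = 287/0.585 = 491, and then Q* = 494 - 0.547·491 = 226.

P* ≈ 491, Q* ≈ 226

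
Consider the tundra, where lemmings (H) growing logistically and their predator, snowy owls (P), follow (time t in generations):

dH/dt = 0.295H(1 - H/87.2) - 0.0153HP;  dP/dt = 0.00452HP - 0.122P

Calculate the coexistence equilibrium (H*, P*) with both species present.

H* ≈ 27, P* ≈ 13.3

From dP/dt = 0 with P > 0: 0.00452H* = 0.122, so H* = 27.
Substitute into dH/dt = 0: 0.295(1 - 27/87.2) = 0.0153P*.
The bracket is 0.69, giving P* = 0.204/0.0153 = 13.3.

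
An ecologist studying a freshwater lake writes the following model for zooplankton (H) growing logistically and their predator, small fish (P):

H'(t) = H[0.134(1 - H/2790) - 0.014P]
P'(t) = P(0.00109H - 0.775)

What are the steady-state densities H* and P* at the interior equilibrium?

From dP/dt = 0 with P > 0: 0.00109H* = 0.775, so H* = 711.
Substitute into dH/dt = 0: 0.134(1 - 711/2790) = 0.014P*.
The bracket is 0.745, giving P* = 0.0999/0.014 = 7.13.

H* ≈ 711, P* ≈ 7.13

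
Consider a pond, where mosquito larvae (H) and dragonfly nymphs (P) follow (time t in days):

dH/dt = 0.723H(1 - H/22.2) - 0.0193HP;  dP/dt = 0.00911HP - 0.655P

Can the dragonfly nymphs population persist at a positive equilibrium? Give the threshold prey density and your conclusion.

The predator equation gives dP/dt > 0 only when H > 0.655/0.00911 = 71.9.
Without the predator, H → K = 22.2. Since 22.2 < 71.9, the predator cannot invade.

Threshold H = 71.9; K < 71.9, so no, the predator goes extinct.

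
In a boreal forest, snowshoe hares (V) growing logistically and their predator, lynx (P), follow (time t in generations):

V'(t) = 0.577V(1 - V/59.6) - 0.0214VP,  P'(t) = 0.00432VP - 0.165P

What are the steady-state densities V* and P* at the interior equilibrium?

From dP/dt = 0 with P > 0: 0.00432V* = 0.165, so V* = 38.2.
Substitute into dV/dt = 0: 0.577(1 - 38.2/59.6) = 0.0214P*.
The bracket is 0.359, giving P* = 0.207/0.0214 = 9.68.

V* ≈ 38.2, P* ≈ 9.68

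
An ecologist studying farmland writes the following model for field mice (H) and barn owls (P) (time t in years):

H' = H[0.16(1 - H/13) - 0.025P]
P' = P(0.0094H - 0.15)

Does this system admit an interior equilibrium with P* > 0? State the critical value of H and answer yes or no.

Threshold H = 16; K < 16, so no, the predator goes extinct.

The predator equation gives dP/dt > 0 only when H > 0.15/0.0094 = 16.
Without the predator, H → K = 13. Since 13 < 16, the predator cannot invade.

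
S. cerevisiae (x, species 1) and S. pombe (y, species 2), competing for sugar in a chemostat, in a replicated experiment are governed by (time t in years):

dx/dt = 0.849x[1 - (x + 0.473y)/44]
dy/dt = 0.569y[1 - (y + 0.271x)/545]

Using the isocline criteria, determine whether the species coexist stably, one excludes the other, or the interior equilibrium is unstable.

species 2 excludes species 1

Compare the nullcline intercepts: K1/α12 = 44/0.473 = 93 < K2 = 545; K2/α21 = 545/0.271 = 2010 > K1 = 44.
Since the inequalities point opposite ways, species 2 can invade but species 1 cannot.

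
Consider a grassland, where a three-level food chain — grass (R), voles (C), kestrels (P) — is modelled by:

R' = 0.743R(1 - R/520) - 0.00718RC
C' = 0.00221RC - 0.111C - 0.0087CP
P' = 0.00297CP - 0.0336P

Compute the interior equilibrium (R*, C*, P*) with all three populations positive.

R* ≈ 463, C* ≈ 11.3, P* ≈ 105

From dP/dt = 0: 0.00297C* = 0.0336, so C* = 11.3.
From dR/dt = 0: 0.743(1 - R*/520) = 0.00718·11.3, giving R* = 520·(1 - 0.109) = 463.
From dC/dt = 0: 0.00221·463 - 0.111 = 0.0087P*, so P* = 0.913/0.0087 = 105.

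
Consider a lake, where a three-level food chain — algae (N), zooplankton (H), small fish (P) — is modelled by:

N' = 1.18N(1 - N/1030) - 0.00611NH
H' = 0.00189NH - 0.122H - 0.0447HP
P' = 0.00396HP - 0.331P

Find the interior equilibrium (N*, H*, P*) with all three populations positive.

From dP/dt = 0: 0.00396H* = 0.331, so H* = 83.6.
From dN/dt = 0: 1.18(1 - N*/1030) = 0.00611·83.6, giving N* = 1030·(1 - 0.433) = 584.
From dH/dt = 0: 0.00189·584 - 0.122 = 0.0447P*, so P* = 0.982/0.0447 = 22.

N* ≈ 584, H* ≈ 83.6, P* ≈ 22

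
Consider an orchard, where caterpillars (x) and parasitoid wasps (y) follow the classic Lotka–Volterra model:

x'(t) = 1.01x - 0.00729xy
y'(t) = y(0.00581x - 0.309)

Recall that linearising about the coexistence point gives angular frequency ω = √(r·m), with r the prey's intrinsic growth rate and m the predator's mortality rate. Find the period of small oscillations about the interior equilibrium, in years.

T ≈ 11.2 years

Here r = 1.01 and m = 0.309, so r·m = 0.312.
ω = √0.312 = 0.559 per year, hence T = 2π/ω ≈ 11.2 years.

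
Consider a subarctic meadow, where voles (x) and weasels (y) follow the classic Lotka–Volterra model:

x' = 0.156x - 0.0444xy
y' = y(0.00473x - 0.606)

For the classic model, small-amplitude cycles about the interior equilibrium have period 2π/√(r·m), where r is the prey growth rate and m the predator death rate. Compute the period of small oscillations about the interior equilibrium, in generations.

Here r = 0.156 and m = 0.606, so r·m = 0.0945.
ω = √0.0945 = 0.307 per generation, hence T = 2π/ω ≈ 20.4 generations.

T ≈ 20.4 generations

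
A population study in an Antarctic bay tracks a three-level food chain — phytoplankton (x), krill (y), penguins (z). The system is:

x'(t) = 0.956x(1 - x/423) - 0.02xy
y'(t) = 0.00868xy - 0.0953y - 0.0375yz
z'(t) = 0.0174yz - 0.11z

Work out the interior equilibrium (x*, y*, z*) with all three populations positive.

From dz/dt = 0: 0.0174y* = 0.11, so y* = 6.32.
From dx/dt = 0: 0.956(1 - x*/423) = 0.02·6.32, giving x* = 423·(1 - 0.132) = 367.
From dy/dt = 0: 0.00868·367 - 0.0953 = 0.0375z*, so z* = 3.09/0.0375 = 82.4.

x* ≈ 367, y* ≈ 6.32, z* ≈ 82.4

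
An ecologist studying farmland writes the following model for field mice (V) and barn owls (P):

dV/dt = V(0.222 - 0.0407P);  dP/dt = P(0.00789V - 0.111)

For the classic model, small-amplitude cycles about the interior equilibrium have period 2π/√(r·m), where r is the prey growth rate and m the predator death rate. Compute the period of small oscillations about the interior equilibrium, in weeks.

Here r = 0.222 and m = 0.111, so r·m = 0.0246.
ω = √0.0246 = 0.157 per week, hence T = 2π/ω ≈ 40 weeks.

T ≈ 40 weeks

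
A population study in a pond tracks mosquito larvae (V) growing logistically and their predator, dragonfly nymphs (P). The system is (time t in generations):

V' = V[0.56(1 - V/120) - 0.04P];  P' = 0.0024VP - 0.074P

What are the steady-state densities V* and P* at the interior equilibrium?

V* ≈ 30.8, P* ≈ 10.4

From dP/dt = 0 with P > 0: 0.0024V* = 0.074, so V* = 30.8.
Substitute into dV/dt = 0: 0.56(1 - 30.8/120) = 0.04P*.
The bracket is 0.743, giving P* = 0.416/0.04 = 10.4.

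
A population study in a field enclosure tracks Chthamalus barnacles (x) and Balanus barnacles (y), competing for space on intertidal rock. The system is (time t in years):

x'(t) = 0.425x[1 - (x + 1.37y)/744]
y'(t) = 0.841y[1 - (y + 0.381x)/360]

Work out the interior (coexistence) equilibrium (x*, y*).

Setting both brackets to zero gives the nullclines x + 1.37y = 744 and 0.381x + y = 360.
Substituting y = 360 - 0.381x into the first: x(1 - 1.37·0.381) = 744 - 1.37·360.
So x* = 251/0.478 = 525, and then y* = 360 - 0.381·525 = 160.

x* ≈ 525, y* ≈ 160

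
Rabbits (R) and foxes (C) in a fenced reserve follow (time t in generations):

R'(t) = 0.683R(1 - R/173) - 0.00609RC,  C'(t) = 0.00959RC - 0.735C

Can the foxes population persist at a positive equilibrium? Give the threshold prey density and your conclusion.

Threshold R = 76.6; K > 76.6, so yes, the predator persists.

The predator equation gives dC/dt > 0 only when R > 0.735/0.00959 = 76.6.
Without the predator, R → K = 173. Since 173 > 76.6, the predator can invade and persist.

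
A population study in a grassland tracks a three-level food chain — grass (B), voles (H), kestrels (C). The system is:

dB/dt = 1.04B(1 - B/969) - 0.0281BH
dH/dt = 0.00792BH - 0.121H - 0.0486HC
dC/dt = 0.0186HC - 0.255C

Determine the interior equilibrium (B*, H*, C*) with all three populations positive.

B* ≈ 610, H* ≈ 13.7, C* ≈ 96.9

From dC/dt = 0: 0.0186H* = 0.255, so H* = 13.7.
From dB/dt = 0: 1.04(1 - B*/969) = 0.0281·13.7, giving B* = 969·(1 - 0.37) = 610.
From dH/dt = 0: 0.00792·610 - 0.121 = 0.0486C*, so C* = 4.71/0.0486 = 96.9.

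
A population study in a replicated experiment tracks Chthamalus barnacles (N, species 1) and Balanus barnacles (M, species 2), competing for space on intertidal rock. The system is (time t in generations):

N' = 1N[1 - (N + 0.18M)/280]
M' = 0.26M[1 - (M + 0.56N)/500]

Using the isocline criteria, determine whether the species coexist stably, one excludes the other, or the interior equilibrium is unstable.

stable coexistence

Compare the nullcline intercepts: K1/α12 = 280/0.18 = 1560 > K2 = 500; K2/α21 = 500/0.56 = 893 > K1 = 280.
Since both inequalities hold, each species can invade when rare, so the interior equilibrium is stable.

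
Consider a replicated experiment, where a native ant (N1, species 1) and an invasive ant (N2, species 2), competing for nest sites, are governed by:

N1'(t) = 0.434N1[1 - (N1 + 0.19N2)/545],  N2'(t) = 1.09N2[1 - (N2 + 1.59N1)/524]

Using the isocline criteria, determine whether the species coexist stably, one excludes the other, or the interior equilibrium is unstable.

Compare the nullcline intercepts: K1/α12 = 545/0.19 = 2870 > K2 = 524; K2/α21 = 524/1.59 = 330 < K1 = 545.
Since the inequalities point opposite ways, species 1 can invade but species 2 cannot.

species 1 excludes species 2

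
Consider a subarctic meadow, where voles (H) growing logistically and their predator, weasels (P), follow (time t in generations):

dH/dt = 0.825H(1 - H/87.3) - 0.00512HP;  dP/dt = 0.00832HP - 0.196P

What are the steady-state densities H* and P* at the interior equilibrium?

H* ≈ 23.6, P* ≈ 118

From dP/dt = 0 with P > 0: 0.00832H* = 0.196, so H* = 23.6.
Substitute into dH/dt = 0: 0.825(1 - 23.6/87.3) = 0.00512P*.
The bracket is 0.73, giving P* = 0.602/0.00512 = 118.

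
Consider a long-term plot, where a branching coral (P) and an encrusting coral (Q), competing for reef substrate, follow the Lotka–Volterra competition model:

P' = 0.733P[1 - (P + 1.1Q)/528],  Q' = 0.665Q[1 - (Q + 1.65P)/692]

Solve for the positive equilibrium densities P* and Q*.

P* ≈ 286, Q* ≈ 220

Setting both brackets to zero gives the nullclines P + 1.1Q = 528 and 1.65P + Q = 692.
Substituting Q = 692 - 1.65P into the first: P(1 - 1.1·1.65) = 528 - 1.1·692.
So P* = -233/-0.815 = 286, and then Q* = 692 - 1.65·286 = 220.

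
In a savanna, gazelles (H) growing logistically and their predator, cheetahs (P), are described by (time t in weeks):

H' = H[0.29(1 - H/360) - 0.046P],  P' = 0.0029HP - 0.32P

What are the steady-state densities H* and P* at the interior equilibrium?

H* ≈ 110, P* ≈ 4.37

From dP/dt = 0 with P > 0: 0.0029H* = 0.32, so H* = 110.
Substitute into dH/dt = 0: 0.29(1 - 110/360) = 0.046P*.
The bracket is 0.693, giving P* = 0.201/0.046 = 4.37.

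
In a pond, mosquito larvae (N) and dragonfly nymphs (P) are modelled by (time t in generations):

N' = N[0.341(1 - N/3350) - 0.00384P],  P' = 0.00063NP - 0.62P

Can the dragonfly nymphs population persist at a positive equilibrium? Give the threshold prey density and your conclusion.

Threshold N = 984; K > 984, so yes, the predator persists.

The predator equation gives dP/dt > 0 only when N > 0.62/0.00063 = 984.
Without the predator, N → K = 3350. Since 3350 > 984, the predator can invade and persist.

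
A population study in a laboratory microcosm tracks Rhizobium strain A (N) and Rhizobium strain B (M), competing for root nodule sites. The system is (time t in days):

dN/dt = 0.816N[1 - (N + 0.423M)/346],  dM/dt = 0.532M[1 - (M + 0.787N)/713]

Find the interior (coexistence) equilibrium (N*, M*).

N* ≈ 66.6, M* ≈ 661

Setting both brackets to zero gives the nullclines N + 0.423M = 346 and 0.787N + M = 713.
Substituting M = 713 - 0.787N into the first: N(1 - 0.423·0.787) = 346 - 0.423·713.
So N* = 44.4/0.667 = 66.6, and then M* = 713 - 0.787·66.6 = 661.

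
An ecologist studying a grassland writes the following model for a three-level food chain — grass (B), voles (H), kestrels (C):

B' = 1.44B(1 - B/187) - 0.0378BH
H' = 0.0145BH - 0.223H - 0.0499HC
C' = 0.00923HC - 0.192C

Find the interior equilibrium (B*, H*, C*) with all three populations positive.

B* ≈ 84.9, H* ≈ 20.8, C* ≈ 20.2

From dC/dt = 0: 0.00923H* = 0.192, so H* = 20.8.
From dB/dt = 0: 1.44(1 - B*/187) = 0.0378·20.8, giving B* = 187·(1 - 0.546) = 84.9.
From dH/dt = 0: 0.0145·84.9 - 0.223 = 0.0499C*, so C* = 1.01/0.0499 = 20.2.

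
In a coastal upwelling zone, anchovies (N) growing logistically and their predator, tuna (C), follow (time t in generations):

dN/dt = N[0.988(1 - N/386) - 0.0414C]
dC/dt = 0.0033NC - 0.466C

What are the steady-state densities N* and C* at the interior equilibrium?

From dC/dt = 0 with C > 0: 0.0033N* = 0.466, so N* = 141.
Substitute into dN/dt = 0: 0.988(1 - 141/386) = 0.0414C*.
The bracket is 0.634, giving C* = 0.627/0.0414 = 15.1.

N* ≈ 141, C* ≈ 15.1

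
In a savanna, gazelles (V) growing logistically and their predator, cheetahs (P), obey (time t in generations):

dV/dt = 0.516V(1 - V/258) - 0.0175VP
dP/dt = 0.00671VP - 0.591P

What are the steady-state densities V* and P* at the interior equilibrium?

From dP/dt = 0 with P > 0: 0.00671V* = 0.591, so V* = 88.1.
Substitute into dV/dt = 0: 0.516(1 - 88.1/258) = 0.0175P*.
The bracket is 0.659, giving P* = 0.34/0.0175 = 19.4.

V* ≈ 88.1, P* ≈ 19.4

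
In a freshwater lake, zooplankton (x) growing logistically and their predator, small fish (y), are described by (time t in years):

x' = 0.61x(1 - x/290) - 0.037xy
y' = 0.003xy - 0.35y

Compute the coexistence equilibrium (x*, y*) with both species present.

x* ≈ 117, y* ≈ 9.85

From dy/dt = 0 with y > 0: 0.003x* = 0.35, so x* = 117.
Substitute into dx/dt = 0: 0.61(1 - 117/290) = 0.037y*.
The bracket is 0.598, giving y* = 0.365/0.037 = 9.85.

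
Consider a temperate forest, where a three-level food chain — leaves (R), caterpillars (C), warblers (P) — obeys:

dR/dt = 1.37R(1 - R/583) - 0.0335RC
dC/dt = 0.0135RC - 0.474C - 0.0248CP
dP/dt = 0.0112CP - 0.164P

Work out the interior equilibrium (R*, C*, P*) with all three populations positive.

From dP/dt = 0: 0.0112C* = 0.164, so C* = 14.6.
From dR/dt = 0: 1.37(1 - R*/583) = 0.0335·14.6, giving R* = 583·(1 - 0.358) = 374.
From dC/dt = 0: 0.0135·374 - 0.474 = 0.0248P*, so P* = 4.58/0.0248 = 185.

R* ≈ 374, C* ≈ 14.6, P* ≈ 185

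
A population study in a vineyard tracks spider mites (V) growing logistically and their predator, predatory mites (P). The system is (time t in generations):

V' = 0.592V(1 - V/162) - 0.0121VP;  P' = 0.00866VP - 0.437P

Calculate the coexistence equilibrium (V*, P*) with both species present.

V* ≈ 50.5, P* ≈ 33.7

From dP/dt = 0 with P > 0: 0.00866V* = 0.437, so V* = 50.5.
Substitute into dV/dt = 0: 0.592(1 - 50.5/162) = 0.0121P*.
The bracket is 0.689, giving P* = 0.408/0.0121 = 33.7.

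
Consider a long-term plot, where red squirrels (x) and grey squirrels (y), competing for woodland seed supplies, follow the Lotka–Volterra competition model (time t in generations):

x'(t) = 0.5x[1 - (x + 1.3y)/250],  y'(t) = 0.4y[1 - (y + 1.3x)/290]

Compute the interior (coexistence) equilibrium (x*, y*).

x* ≈ 184, y* ≈ 50.7

Setting both brackets to zero gives the nullclines x + 1.3y = 250 and 1.3x + y = 290.
Substituting y = 290 - 1.3x into the first: x(1 - 1.3·1.3) = 250 - 1.3·290.
So x* = -127/-0.69 = 184, and then y* = 290 - 1.3·184 = 50.7.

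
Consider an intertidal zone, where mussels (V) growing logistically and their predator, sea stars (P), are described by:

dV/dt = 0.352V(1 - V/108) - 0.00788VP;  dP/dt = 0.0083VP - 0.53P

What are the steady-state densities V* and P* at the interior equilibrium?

V* ≈ 63.9, P* ≈ 18.3

From dP/dt = 0 with P > 0: 0.0083V* = 0.53, so V* = 63.9.
Substitute into dV/dt = 0: 0.352(1 - 63.9/108) = 0.00788P*.
The bracket is 0.409, giving P* = 0.144/0.00788 = 18.3.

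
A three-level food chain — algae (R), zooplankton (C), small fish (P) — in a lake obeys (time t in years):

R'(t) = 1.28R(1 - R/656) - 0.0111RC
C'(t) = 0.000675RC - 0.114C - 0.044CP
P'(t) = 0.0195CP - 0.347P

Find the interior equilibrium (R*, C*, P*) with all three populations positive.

From dP/dt = 0: 0.0195C* = 0.347, so C* = 17.8.
From dR/dt = 0: 1.28(1 - R*/656) = 0.0111·17.8, giving R* = 656·(1 - 0.154) = 555.
From dC/dt = 0: 0.000675·555 - 0.114 = 0.044P*, so P* = 0.26/0.044 = 5.92.

R* ≈ 555, C* ≈ 17.8, P* ≈ 5.92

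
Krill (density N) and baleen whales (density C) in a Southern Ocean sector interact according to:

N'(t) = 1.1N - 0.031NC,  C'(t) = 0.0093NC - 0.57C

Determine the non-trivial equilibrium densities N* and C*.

N* ≈ 61.3, C* ≈ 35.5

Set dC/dt = 0 with C > 0: 0.0093N - 0.57 = 0, so N* = 0.57/0.0093 = 61.3.
Set dN/dt = 0 with N > 0: 1.1 - 0.031C = 0, so C* = 1.1/0.031 = 35.5.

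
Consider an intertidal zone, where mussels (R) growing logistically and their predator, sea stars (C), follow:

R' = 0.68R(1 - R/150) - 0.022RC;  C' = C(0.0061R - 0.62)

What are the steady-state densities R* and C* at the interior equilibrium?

From dC/dt = 0 with C > 0: 0.0061R* = 0.62, so R* = 102.
Substitute into dR/dt = 0: 0.68(1 - 102/150) = 0.022C*.
The bracket is 0.322, giving C* = 0.219/0.022 = 9.97.

R* ≈ 102, C* ≈ 9.97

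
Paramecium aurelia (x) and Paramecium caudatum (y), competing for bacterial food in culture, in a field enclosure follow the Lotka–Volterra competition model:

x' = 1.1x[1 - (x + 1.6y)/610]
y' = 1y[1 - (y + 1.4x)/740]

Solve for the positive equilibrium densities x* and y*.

x* ≈ 463, y* ≈ 91.9

Setting both brackets to zero gives the nullclines x + 1.6y = 610 and 1.4x + y = 740.
Substituting y = 740 - 1.4x into the first: x(1 - 1.6·1.4) = 610 - 1.6·740.
So x* = -574/-1.24 = 463, and then y* = 740 - 1.4·463 = 91.9.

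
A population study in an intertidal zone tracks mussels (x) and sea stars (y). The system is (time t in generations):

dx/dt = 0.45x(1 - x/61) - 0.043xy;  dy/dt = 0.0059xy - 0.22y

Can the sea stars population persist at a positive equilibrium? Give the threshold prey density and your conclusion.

The predator equation gives dy/dt > 0 only when x > 0.22/0.0059 = 37.3.
Without the predator, x → K = 61. Since 61 > 37.3, the predator can invade and persist.

Threshold x = 37.3; K > 37.3, so yes, the predator persists.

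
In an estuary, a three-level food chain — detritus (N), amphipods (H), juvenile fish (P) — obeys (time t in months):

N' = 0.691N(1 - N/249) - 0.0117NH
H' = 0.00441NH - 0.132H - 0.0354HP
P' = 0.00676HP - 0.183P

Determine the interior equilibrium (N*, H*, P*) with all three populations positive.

From dP/dt = 0: 0.00676H* = 0.183, so H* = 27.1.
From dN/dt = 0: 0.691(1 - N*/249) = 0.0117·27.1, giving N* = 249·(1 - 0.458) = 135.
From dH/dt = 0: 0.00441·135 - 0.132 = 0.0354P*, so P* = 0.463/0.0354 = 13.1.

N* ≈ 135, H* ≈ 27.1, P* ≈ 13.1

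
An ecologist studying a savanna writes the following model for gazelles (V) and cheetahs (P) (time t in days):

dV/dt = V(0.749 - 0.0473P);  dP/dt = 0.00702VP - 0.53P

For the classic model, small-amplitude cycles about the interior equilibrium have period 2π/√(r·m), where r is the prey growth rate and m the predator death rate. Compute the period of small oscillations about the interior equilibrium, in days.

Here r = 0.749 and m = 0.53, so r·m = 0.397.
ω = √0.397 = 0.63 per day, hence T = 2π/ω ≈ 9.97 days.

T ≈ 9.97 days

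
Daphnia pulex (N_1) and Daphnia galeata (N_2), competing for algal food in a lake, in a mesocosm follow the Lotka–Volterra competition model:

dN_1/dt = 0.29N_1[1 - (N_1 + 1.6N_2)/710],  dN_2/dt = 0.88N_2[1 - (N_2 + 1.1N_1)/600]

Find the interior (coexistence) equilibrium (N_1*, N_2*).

Setting both brackets to zero gives the nullclines N_1 + 1.6N_2 = 710 and 1.1N_1 + N_2 = 600.
Substituting N_2 = 600 - 1.1N_1 into the first: N_1(1 - 1.6·1.1) = 710 - 1.6·600.
So N_1* = -250/-0.76 = 329, and then N_2* = 600 - 1.1·329 = 238.

N_1* ≈ 329, N_2* ≈ 238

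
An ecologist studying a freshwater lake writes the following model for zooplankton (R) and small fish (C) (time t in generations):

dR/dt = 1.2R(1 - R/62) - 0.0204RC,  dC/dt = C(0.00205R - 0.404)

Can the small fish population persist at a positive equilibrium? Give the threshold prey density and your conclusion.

The predator equation gives dC/dt > 0 only when R > 0.404/0.00205 = 197.
Without the predator, R → K = 62. Since 62 < 197, the predator cannot invade.

Threshold R = 197; K < 197, so no, the predator goes extinct.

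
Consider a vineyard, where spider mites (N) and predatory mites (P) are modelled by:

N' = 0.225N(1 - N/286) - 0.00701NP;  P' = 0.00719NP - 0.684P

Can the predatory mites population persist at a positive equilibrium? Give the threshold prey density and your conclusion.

Threshold N = 95.1; K > 95.1, so yes, the predator persists.

The predator equation gives dP/dt > 0 only when N > 0.684/0.00719 = 95.1.
Without the predator, N → K = 286. Since 286 > 95.1, the predator can invade and persist.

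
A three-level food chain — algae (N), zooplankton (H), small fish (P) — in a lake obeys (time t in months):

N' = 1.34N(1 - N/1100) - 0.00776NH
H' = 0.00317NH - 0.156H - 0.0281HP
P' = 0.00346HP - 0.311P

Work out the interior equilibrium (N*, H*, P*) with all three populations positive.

N* ≈ 527, H* ≈ 89.9, P* ≈ 53.9

From dP/dt = 0: 0.00346H* = 0.311, so H* = 89.9.
From dN/dt = 0: 1.34(1 - N*/1100) = 0.00776·89.9, giving N* = 1100·(1 - 0.521) = 527.
From dH/dt = 0: 0.00317·527 - 0.156 = 0.0281P*, so P* = 1.52/0.0281 = 53.9.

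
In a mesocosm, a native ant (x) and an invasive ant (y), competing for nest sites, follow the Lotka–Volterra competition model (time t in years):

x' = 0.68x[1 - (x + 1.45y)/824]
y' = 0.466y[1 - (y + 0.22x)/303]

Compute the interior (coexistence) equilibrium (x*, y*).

Setting both brackets to zero gives the nullclines x + 1.45y = 824 and 0.22x + y = 303.
Substituting y = 303 - 0.22x into the first: x(1 - 1.45·0.22) = 824 - 1.45·303.
So x* = 385/0.681 = 565, and then y* = 303 - 0.22·565 = 179.

x* ≈ 565, y* ≈ 179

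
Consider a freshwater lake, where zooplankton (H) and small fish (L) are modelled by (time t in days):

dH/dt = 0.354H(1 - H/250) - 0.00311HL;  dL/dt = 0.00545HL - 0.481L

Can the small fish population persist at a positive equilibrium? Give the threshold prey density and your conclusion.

The predator equation gives dL/dt > 0 only when H > 0.481/0.00545 = 88.3.
Without the predator, H → K = 250. Since 250 > 88.3, the predator can invade and persist.

Threshold H = 88.3; K > 88.3, so yes, the predator persists.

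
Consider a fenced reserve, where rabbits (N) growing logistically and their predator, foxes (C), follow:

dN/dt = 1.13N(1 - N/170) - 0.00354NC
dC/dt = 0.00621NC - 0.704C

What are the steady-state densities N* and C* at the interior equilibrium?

From dC/dt = 0 with C > 0: 0.00621N* = 0.704, so N* = 113.
Substitute into dN/dt = 0: 1.13(1 - 113/170) = 0.00354C*.
The bracket is 0.333, giving C* = 0.376/0.00354 = 106.

N* ≈ 113, C* ≈ 106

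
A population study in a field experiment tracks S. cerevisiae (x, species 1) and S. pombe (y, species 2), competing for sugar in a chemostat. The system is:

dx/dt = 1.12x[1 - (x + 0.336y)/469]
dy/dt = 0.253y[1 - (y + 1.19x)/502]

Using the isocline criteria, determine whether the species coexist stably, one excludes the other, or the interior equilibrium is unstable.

Compare the nullcline intercepts: K1/α12 = 469/0.336 = 1400 > K2 = 502; K2/α21 = 502/1.19 = 422 < K1 = 469.
Since the inequalities point opposite ways, species 1 can invade but species 2 cannot.

species 1 excludes species 2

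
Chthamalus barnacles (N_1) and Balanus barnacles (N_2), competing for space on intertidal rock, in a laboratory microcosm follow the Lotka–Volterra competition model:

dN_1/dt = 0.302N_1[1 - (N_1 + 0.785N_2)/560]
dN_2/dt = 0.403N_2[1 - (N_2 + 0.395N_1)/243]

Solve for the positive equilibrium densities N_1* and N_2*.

N_1* ≈ 535, N_2* ≈ 31.6

Setting both brackets to zero gives the nullclines N_1 + 0.785N_2 = 560 and 0.395N_1 + N_2 = 243.
Substituting N_2 = 243 - 0.395N_1 into the first: N_1(1 - 0.785·0.395) = 560 - 0.785·243.
So N_1* = 369/0.69 = 535, and then N_2* = 243 - 0.395·535 = 31.6.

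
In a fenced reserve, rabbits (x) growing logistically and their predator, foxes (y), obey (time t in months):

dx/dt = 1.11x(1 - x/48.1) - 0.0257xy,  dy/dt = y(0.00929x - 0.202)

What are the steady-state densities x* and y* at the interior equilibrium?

x* ≈ 21.7, y* ≈ 23.7

From dy/dt = 0 with y > 0: 0.00929x* = 0.202, so x* = 21.7.
Substitute into dx/dt = 0: 1.11(1 - 21.7/48.1) = 0.0257y*.
The bracket is 0.548, giving y* = 0.608/0.0257 = 23.7.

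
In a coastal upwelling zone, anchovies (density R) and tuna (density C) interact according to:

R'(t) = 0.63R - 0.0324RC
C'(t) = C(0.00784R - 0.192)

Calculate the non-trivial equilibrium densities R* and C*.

R* ≈ 24.5, C* ≈ 19.4

Set dC/dt = 0 with C > 0: 0.00784R - 0.192 = 0, so R* = 0.192/0.00784 = 24.5.
Set dR/dt = 0 with R > 0: 0.63 - 0.0324C = 0, so C* = 0.63/0.0324 = 19.4.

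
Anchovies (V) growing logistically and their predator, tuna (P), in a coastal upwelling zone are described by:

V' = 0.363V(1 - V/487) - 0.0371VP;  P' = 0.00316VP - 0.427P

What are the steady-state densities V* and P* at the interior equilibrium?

V* ≈ 135, P* ≈ 7.07

From dP/dt = 0 with P > 0: 0.00316V* = 0.427, so V* = 135.
Substitute into dV/dt = 0: 0.363(1 - 135/487) = 0.0371P*.
The bracket is 0.723, giving P* = 0.262/0.0371 = 7.07.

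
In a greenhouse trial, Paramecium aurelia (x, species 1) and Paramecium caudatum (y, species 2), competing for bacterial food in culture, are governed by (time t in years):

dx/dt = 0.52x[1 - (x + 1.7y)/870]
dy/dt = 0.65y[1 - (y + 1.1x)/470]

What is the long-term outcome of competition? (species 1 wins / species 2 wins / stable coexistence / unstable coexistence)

Compare the nullcline intercepts: K1/α12 = 870/1.7 = 512 > K2 = 470; K2/α21 = 470/1.1 = 427 < K1 = 870.
Since the inequalities point opposite ways, species 1 can invade but species 2 cannot.

species 1 excludes species 2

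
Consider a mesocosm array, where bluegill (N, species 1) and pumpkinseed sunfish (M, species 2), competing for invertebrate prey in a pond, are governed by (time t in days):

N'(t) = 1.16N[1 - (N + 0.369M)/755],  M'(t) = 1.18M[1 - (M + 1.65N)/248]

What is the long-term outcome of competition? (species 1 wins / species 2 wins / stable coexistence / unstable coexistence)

species 1 excludes species 2

Compare the nullcline intercepts: K1/α12 = 755/0.369 = 2050 > K2 = 248; K2/α21 = 248/1.65 = 150 < K1 = 755.
Since the inequalities point opposite ways, species 1 can invade but species 2 cannot.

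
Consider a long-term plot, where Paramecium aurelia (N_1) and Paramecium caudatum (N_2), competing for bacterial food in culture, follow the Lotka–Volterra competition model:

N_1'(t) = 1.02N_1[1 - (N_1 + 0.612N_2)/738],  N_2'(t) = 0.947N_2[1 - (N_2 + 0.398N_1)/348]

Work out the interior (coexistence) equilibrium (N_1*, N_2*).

N_1* ≈ 694, N_2* ≈ 71.8

Setting both brackets to zero gives the nullclines N_1 + 0.612N_2 = 738 and 0.398N_1 + N_2 = 348.
Substituting N_2 = 348 - 0.398N_1 into the first: N_1(1 - 0.612·0.398) = 738 - 0.612·348.
So N_1* = 525/0.756 = 694, and then N_2* = 348 - 0.398·694 = 71.8.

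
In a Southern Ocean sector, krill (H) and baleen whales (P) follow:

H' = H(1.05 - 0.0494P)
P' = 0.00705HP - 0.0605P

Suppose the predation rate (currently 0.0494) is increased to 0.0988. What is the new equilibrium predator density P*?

At the interior fixed point, setting dH/dt = 0 with H > 0 fixes P* = (prey growth rate)/(HP coefficient) — independent of the other coefficients.
With the change, P* = 1.05/0.0988 = 10.6; it falls from 21.3.

P* ≈ 10.6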